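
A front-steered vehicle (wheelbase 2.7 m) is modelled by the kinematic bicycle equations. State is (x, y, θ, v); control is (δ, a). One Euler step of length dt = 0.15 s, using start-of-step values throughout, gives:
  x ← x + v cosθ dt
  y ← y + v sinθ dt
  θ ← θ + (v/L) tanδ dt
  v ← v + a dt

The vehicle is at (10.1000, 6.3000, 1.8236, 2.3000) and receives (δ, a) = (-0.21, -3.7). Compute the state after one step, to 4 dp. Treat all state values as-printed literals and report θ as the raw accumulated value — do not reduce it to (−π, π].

x' = 10.1000 + 2.3000·cos(1.8236)·0.15 = 10.0137
y' = 6.3000 + 2.3000·sin(1.8236)·0.15 = 6.6340
θ' = 1.8236 + (2.3000/2.7)·tan(-0.21)·0.15 = 1.7964
v' = 2.3000 − 3.7000·0.15 = 1.7450

(10.0137, 6.6340, 1.7964, 1.7450)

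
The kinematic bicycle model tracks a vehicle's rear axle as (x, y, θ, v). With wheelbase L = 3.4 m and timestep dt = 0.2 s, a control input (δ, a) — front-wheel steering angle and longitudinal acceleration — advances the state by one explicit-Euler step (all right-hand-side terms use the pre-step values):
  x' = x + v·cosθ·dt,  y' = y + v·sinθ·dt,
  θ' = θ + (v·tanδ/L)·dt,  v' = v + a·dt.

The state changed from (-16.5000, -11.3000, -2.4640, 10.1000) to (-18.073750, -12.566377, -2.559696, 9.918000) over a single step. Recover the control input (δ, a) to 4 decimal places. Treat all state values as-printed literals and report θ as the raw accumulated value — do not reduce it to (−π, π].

a = (v'−v)/dt = (-0.182000)/0.2 = -0.9100
Δθ = θ'−θ = -0.095696;  (v·dt/L) = 10.1000·0.2/3.4 = 0.594118
tan δ = Δθ·L/(v·dt) = -0.161072  →  δ = -0.1597

δ = -0.1597, a = -0.9100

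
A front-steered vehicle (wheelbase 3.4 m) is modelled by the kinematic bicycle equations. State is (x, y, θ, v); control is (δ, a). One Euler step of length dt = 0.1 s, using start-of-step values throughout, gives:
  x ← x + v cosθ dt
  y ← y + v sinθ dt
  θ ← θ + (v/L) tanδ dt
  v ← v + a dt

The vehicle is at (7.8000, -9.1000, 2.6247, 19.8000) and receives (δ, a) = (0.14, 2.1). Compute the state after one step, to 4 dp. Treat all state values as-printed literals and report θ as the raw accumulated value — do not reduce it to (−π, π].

(6.0787, -8.1215, 2.7068, 20.0100)

x' = 7.8000 + 19.8000·cos(2.6247)·0.1 = 6.0787
y' = -9.1000 + 19.8000·sin(2.6247)·0.1 = -8.1215
θ' = 2.6247 + (19.8000/3.4)·tan(0.14)·0.1 = 2.7068
v' = 19.8000 + 2.1000·0.1 = 20.0100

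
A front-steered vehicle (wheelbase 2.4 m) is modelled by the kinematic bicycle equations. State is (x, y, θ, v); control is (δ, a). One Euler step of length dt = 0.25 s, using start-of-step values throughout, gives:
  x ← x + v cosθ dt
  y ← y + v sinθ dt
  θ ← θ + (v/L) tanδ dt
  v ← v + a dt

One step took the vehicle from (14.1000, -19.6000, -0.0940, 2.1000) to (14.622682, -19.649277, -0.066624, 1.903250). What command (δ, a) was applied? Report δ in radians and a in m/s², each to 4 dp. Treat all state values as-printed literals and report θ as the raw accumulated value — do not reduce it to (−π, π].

a = (v'−v)/dt = (-0.196750)/0.25 = -0.7870
Δθ = θ'−θ = 0.027376;  (v·dt/L) = 2.1000·0.25/2.4 = 0.218750
tan δ = Δθ·L/(v·dt) = 0.125147  →  δ = 0.1245

δ = 0.1245, a = -0.7870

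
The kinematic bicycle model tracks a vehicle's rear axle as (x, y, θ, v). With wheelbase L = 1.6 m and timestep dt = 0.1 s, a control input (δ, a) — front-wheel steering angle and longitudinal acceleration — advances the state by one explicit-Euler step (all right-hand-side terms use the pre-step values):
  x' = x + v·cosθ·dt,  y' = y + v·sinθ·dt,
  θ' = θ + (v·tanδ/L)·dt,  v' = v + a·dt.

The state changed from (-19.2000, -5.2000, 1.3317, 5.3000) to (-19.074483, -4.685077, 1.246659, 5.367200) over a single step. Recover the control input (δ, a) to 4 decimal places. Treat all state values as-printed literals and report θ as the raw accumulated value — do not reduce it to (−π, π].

δ = -0.2513, a = 0.6720

a = (v'−v)/dt = (0.067200)/0.1 = 0.6720
Δθ = θ'−θ = -0.085041;  (v·dt/L) = 5.3000·0.1/1.6 = 0.331250
tan δ = Δθ·L/(v·dt) = -0.256728  →  δ = -0.2513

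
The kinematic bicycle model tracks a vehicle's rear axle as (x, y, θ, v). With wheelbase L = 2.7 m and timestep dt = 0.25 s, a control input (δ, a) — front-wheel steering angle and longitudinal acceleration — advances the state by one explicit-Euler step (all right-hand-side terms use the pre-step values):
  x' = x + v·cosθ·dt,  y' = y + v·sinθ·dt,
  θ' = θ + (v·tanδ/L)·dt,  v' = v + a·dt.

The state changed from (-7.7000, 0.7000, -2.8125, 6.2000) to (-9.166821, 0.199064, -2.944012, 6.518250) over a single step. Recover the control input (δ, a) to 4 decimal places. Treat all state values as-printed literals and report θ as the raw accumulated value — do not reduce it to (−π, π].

δ = -0.2252, a = 1.2730

a = (v'−v)/dt = (0.318250)/0.25 = 1.2730
Δθ = θ'−θ = -0.131512;  (v·dt/L) = 6.2000·0.25/2.7 = 0.574074
tan δ = Δθ·L/(v·dt) = -0.229085  →  δ = -0.2252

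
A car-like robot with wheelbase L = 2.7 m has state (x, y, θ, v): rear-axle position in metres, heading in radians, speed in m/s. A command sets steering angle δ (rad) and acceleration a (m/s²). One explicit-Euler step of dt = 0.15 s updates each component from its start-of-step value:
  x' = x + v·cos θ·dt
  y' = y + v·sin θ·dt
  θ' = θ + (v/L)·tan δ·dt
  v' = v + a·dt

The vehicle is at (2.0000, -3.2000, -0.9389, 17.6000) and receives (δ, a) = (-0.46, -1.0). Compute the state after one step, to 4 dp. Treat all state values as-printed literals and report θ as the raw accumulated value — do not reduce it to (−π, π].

x' = 2.0000 + 17.6000·cos(-0.9389)·0.15 = 3.5594
y' = -3.2000 + 17.6000·sin(-0.9389)·0.15 = -5.3302
θ' = -0.9389 + (17.6000/2.7)·tan(-0.46)·0.15 = -1.4233
v' = 17.6000 − 1.0000·0.15 = 17.4500

(3.5594, -5.3302, -1.4233, 17.4500)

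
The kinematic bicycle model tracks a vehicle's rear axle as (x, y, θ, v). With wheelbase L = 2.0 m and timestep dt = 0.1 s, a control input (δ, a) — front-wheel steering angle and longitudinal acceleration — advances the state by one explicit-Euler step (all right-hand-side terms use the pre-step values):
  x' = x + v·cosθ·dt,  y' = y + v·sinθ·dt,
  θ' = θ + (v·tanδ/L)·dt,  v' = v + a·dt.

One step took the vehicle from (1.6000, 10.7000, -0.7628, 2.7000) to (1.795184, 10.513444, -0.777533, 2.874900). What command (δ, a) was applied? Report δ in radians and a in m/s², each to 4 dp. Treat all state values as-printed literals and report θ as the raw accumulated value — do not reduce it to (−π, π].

a = (v'−v)/dt = (0.174900)/0.1 = 1.7490
Δθ = θ'−θ = -0.014733;  (v·dt/L) = 2.7000·0.1/2.0 = 0.135000
tan δ = Δθ·L/(v·dt) = -0.109133  →  δ = -0.1087

δ = -0.1087, a = 1.7490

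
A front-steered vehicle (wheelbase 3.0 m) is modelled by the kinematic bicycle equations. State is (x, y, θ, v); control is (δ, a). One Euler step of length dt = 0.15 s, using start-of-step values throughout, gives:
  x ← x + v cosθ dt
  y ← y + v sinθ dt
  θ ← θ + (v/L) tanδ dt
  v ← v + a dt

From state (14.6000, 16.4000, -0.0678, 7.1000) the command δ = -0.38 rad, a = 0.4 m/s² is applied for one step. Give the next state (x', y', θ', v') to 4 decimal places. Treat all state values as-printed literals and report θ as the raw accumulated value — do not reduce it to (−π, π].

(15.6626, 16.3278, -0.2096, 7.1600)

x' = 14.6000 + 7.1000·cos(-0.0678)·0.15 = 15.6626
y' = 16.4000 + 7.1000·sin(-0.0678)·0.15 = 16.3278
θ' = -0.0678 + (7.1000/3.0)·tan(-0.38)·0.15 = -0.2096
v' = 7.1000 + 0.4000·0.15 = 7.1600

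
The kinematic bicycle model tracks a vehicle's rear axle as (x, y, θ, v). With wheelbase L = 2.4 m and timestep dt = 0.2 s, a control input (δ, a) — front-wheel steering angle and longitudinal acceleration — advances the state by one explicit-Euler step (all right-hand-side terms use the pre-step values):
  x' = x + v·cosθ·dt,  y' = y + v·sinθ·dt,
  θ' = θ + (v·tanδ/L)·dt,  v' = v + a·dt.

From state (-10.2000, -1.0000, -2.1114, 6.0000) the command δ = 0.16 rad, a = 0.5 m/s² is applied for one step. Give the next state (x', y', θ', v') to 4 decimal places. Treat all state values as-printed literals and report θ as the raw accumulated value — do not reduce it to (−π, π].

x' = -10.2000 + 6.0000·cos(-2.1114)·0.2 = -10.8176
y' = -1.0000 + 6.0000·sin(-2.1114)·0.2 = -2.0289
θ' = -2.1114 + (6.0000/2.4)·tan(0.16)·0.2 = -2.0307
v' = 6.0000 + 0.5000·0.2 = 6.1000

(-10.8176, -2.0289, -2.0307, 6.1000)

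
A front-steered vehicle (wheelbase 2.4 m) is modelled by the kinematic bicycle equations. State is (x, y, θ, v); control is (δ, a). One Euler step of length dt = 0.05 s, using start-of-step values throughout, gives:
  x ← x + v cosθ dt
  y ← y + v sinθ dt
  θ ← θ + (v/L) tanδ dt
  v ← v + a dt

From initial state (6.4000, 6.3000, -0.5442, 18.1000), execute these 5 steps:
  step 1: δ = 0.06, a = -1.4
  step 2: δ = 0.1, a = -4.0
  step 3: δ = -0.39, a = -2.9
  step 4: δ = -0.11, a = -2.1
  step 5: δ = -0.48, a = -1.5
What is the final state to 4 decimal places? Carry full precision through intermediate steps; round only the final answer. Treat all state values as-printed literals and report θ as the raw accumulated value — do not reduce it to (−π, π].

after step 1 (δ=0.06, a=-1.4): (7.174265, 5.831451, -0.521548, 18.030000)
after step 2 (δ=0.1, a=-4.0): (7.955910, 5.382303, -0.483860, 17.830000)
after step 3 (δ=-0.39, a=-2.9): (8.745071, 4.967578, -0.636549, 17.685000)
after step 4 (δ=-0.11, a=-2.1): (9.456142, 4.441958, -0.677242, 17.580000)
after step 5 (δ=-0.48, a=-1.5): (10.141151, 3.891137, -0.867915, 17.505000)

(10.1412, 3.8911, -0.8679, 17.5050)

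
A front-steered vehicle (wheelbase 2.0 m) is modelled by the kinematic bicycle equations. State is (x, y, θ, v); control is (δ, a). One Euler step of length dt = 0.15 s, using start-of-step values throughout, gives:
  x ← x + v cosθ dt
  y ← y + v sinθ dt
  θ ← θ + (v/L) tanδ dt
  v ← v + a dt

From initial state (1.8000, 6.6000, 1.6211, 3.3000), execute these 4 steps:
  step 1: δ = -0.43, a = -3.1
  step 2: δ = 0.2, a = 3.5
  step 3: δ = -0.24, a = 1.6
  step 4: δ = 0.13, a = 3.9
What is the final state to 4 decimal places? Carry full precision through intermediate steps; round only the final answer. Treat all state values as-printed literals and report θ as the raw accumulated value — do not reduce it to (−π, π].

after step 1 (δ=-0.43, a=-3.1): (1.775110, 7.094374, 1.507591, 2.835000)
after step 2 (δ=0.2, a=3.5): (1.801970, 7.518775, 1.550693, 3.360000)
after step 3 (δ=-0.24, a=1.6): (1.812102, 8.022673, 1.489024, 3.600000)
after step 4 (δ=0.13, a=3.9): (1.856210, 8.560868, 1.524323, 4.185000)

(1.8562, 8.5609, 1.5243, 4.1850)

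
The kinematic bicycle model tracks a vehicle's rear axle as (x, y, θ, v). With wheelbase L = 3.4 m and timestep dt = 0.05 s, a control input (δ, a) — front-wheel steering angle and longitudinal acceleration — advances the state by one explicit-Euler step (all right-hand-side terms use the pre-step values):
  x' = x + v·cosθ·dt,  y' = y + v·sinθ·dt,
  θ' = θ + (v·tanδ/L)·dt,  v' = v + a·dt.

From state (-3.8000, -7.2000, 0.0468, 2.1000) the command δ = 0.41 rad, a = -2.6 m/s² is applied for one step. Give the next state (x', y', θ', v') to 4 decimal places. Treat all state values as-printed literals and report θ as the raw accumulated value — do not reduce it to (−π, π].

(-3.6951, -7.1951, 0.0602, 1.9700)

x' = -3.8000 + 2.1000·cos(0.0468)·0.05 = -3.6951
y' = -7.2000 + 2.1000·sin(0.0468)·0.05 = -7.1951
θ' = 0.0468 + (2.1000/3.4)·tan(0.41)·0.05 = 0.0602
v' = 2.1000 − 2.6000·0.05 = 1.9700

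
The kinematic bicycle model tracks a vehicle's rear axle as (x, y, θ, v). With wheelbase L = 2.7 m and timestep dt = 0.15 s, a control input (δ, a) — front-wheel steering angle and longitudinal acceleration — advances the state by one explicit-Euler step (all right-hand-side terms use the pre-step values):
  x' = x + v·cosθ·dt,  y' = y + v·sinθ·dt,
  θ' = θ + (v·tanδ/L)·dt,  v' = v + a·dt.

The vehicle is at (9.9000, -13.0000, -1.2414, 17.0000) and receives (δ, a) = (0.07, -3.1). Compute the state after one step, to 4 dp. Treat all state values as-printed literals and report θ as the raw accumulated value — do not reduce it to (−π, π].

x' = 9.9000 + 17.0000·cos(-1.2414)·0.15 = 10.7249
y' = -13.0000 + 17.0000·sin(-1.2414)·0.15 = -15.4129
θ' = -1.2414 + (17.0000/2.7)·tan(0.07)·0.15 = -1.1752
v' = 17.0000 − 3.1000·0.15 = 16.5350

(10.7249, -15.4129, -1.1752, 16.5350)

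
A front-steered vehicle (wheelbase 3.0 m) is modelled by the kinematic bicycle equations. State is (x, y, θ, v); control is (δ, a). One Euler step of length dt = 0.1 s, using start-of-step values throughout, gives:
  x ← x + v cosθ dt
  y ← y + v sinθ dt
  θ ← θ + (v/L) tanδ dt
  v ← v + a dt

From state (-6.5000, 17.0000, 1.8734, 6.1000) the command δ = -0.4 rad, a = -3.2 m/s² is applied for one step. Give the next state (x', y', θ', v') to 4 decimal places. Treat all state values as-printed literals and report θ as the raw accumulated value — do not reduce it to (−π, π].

x' = -6.5000 + 6.1000·cos(1.8734)·0.1 = -6.6818
y' = 17.0000 + 6.1000·sin(1.8734)·0.1 = 17.5823
θ' = 1.8734 + (6.1000/3.0)·tan(-0.4)·0.1 = 1.7874
v' = 6.1000 − 3.2000·0.1 = 5.7800

(-6.6818, 17.5823, 1.7874, 5.7800)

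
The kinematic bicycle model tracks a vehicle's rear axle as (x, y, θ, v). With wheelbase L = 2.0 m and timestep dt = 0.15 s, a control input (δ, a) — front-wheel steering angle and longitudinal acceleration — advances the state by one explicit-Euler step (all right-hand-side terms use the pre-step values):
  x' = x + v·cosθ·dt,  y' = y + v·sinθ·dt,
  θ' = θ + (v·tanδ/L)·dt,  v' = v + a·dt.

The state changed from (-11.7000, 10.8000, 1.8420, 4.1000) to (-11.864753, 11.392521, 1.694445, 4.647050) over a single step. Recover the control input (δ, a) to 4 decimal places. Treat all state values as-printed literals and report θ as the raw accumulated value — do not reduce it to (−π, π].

δ = -0.4474, a = 3.6470

a = (v'−v)/dt = (0.547050)/0.15 = 3.6470
Δθ = θ'−θ = -0.147555;  (v·dt/L) = 4.1000·0.15/2.0 = 0.307500
tan δ = Δθ·L/(v·dt) = -0.479854  →  δ = -0.4474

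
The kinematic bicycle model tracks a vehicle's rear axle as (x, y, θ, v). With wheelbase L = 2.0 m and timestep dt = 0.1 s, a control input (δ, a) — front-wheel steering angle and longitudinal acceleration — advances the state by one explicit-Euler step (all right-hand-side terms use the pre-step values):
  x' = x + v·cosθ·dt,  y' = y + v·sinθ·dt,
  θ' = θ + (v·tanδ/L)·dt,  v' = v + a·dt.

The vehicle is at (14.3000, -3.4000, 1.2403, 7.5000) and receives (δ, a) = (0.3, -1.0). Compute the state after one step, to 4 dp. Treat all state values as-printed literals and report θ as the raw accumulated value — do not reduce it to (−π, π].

(14.5434, -2.6906, 1.3563, 7.4000)

x' = 14.3000 + 7.5000·cos(1.2403)·0.1 = 14.5434
y' = -3.4000 + 7.5000·sin(1.2403)·0.1 = -2.6906
θ' = 1.2403 + (7.5000/2.0)·tan(0.3)·0.1 = 1.3563
v' = 7.5000 − 1.0000·0.1 = 7.4000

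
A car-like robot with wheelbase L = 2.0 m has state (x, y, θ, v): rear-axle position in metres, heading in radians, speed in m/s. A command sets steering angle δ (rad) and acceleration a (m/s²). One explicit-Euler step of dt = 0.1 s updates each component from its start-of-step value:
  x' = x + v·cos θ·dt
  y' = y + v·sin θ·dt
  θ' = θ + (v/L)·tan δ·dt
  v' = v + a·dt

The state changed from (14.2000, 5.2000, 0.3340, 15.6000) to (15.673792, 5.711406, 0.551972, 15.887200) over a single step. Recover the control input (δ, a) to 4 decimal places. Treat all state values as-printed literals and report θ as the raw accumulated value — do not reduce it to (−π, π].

δ = 0.2725, a = 2.8720

a = (v'−v)/dt = (0.287200)/0.1 = 2.8720
Δθ = θ'−θ = 0.217972;  (v·dt/L) = 15.6000·0.1/2.0 = 0.780000
tan δ = Δθ·L/(v·dt) = 0.279451  →  δ = 0.2725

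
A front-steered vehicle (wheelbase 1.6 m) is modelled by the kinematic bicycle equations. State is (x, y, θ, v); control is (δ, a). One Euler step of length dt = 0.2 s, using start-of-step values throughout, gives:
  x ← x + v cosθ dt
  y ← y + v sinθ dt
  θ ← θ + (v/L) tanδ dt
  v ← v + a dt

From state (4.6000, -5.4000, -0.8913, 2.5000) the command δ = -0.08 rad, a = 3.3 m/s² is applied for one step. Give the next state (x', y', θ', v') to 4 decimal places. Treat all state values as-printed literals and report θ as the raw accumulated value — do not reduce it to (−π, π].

(4.9142, -5.7889, -0.9164, 3.1600)

x' = 4.6000 + 2.5000·cos(-0.8913)·0.2 = 4.9142
y' = -5.4000 + 2.5000·sin(-0.8913)·0.2 = -5.7889
θ' = -0.8913 + (2.5000/1.6)·tan(-0.08)·0.2 = -0.9164
v' = 2.5000 + 3.3000·0.2 = 3.1600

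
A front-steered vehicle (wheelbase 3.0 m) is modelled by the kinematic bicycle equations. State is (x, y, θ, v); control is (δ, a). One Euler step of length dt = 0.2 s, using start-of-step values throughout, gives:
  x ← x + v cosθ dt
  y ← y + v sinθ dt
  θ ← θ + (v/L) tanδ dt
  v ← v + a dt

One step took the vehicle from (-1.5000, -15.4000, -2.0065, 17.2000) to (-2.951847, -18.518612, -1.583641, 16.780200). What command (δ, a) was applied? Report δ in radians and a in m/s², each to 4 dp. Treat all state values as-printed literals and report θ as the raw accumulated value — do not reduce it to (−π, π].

a = (v'−v)/dt = (-0.419800)/0.2 = -2.0990
Δθ = θ'−θ = 0.422859;  (v·dt/L) = 17.2000·0.2/3.0 = 1.146667
tan δ = Δθ·L/(v·dt) = 0.368772  →  δ = 0.3533

δ = 0.3533, a = -2.0990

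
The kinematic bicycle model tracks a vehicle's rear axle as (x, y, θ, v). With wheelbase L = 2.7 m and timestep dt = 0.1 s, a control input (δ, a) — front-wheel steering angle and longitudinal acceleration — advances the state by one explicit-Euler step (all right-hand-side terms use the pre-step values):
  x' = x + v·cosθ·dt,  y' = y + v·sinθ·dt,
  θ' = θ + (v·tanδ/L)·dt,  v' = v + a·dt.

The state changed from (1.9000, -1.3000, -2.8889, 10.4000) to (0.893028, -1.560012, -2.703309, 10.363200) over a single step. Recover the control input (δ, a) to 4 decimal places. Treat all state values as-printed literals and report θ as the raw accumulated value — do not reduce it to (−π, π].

δ = 0.4490, a = -0.3680

a = (v'−v)/dt = (-0.036800)/0.1 = -0.3680
Δθ = θ'−θ = 0.185591;  (v·dt/L) = 10.4000·0.1/2.7 = 0.385185
tan δ = Δθ·L/(v·dt) = 0.481823  →  δ = 0.4490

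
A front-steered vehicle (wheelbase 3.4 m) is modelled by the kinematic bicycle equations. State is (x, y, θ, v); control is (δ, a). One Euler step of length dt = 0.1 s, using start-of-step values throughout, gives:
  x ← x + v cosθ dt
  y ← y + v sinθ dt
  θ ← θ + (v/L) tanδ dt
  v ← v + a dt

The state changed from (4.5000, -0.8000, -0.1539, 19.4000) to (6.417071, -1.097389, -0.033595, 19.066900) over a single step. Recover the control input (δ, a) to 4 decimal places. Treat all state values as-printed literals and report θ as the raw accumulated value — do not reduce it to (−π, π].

δ = 0.2078, a = -3.3310

a = (v'−v)/dt = (-0.333100)/0.1 = -3.3310
Δθ = θ'−θ = 0.120305;  (v·dt/L) = 19.4000·0.1/3.4 = 0.570588
tan δ = Δθ·L/(v·dt) = 0.210844  →  δ = 0.2078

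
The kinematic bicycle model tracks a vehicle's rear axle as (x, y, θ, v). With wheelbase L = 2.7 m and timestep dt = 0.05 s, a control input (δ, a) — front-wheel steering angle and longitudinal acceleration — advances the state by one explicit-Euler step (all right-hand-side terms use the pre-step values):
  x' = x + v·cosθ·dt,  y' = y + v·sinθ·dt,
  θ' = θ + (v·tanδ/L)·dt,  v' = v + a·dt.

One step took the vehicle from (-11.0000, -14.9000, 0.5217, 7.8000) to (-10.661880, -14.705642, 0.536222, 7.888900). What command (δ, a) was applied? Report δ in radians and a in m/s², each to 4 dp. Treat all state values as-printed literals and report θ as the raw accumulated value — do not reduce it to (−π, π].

δ = 0.1002, a = 1.7780

a = (v'−v)/dt = (0.088900)/0.05 = 1.7780
Δθ = θ'−θ = 0.014522;  (v·dt/L) = 7.8000·0.05/2.7 = 0.144444
tan δ = Δθ·L/(v·dt) = 0.100537  →  δ = 0.1002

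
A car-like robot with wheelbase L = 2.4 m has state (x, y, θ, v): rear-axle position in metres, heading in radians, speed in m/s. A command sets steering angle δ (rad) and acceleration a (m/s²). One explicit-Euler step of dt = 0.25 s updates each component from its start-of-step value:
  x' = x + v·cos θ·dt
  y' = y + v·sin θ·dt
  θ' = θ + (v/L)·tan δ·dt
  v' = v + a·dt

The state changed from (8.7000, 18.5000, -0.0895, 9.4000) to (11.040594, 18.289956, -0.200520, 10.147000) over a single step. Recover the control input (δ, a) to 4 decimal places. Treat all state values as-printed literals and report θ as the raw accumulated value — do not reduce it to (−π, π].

δ = -0.1129, a = 2.9880

a = (v'−v)/dt = (0.747000)/0.25 = 2.9880
Δθ = θ'−θ = -0.111020;  (v·dt/L) = 9.4000·0.25/2.4 = 0.979167
tan δ = Δθ·L/(v·dt) = -0.113382  →  δ = -0.1129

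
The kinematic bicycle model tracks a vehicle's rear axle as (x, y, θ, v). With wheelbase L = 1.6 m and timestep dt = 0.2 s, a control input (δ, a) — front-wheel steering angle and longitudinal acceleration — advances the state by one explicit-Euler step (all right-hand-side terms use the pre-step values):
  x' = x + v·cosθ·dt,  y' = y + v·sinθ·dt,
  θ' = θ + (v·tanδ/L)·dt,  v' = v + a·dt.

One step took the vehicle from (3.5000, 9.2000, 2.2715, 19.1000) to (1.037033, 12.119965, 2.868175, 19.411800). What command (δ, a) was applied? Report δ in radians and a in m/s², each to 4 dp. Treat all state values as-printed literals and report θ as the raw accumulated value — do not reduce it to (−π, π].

δ = 0.2449, a = 1.5590

a = (v'−v)/dt = (0.311800)/0.2 = 1.5590
Δθ = θ'−θ = 0.596675;  (v·dt/L) = 19.1000·0.2/1.6 = 2.387500
tan δ = Δθ·L/(v·dt) = 0.249916  →  δ = 0.2449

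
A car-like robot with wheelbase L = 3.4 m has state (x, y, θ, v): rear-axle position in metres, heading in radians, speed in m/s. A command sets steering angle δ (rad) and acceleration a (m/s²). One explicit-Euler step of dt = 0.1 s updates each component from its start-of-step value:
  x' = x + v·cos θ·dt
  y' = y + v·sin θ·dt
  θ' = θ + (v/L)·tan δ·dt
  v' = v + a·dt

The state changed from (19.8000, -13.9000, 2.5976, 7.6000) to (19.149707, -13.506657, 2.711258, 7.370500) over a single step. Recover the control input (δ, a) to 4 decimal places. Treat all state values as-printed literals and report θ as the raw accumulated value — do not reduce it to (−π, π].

a = (v'−v)/dt = (-0.229500)/0.1 = -2.2950
Δθ = θ'−θ = 0.113658;  (v·dt/L) = 7.6000·0.1/3.4 = 0.223529
tan δ = Δθ·L/(v·dt) = 0.508470  →  δ = 0.4704

δ = 0.4704, a = -2.2950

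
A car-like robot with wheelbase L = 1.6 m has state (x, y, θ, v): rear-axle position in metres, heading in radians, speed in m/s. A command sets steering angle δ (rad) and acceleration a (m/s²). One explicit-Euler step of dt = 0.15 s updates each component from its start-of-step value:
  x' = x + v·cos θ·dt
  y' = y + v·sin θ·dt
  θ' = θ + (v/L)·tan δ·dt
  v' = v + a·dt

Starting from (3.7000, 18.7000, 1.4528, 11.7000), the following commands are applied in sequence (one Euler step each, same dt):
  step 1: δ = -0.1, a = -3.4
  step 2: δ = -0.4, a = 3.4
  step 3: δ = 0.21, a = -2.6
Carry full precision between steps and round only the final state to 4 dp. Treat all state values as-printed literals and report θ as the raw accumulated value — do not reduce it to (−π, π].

after step 1 (δ=-0.1, a=-3.4): (3.906603, 20.442797, 1.342745, 11.190000)
after step 2 (δ=-0.4, a=3.4): (4.286078, 22.077838, 0.899209, 11.700000)
after step 3 (δ=0.21, a=-2.6): (5.378090, 23.451714, 1.133000, 11.310000)

(5.3781, 23.4517, 1.1330, 11.3100)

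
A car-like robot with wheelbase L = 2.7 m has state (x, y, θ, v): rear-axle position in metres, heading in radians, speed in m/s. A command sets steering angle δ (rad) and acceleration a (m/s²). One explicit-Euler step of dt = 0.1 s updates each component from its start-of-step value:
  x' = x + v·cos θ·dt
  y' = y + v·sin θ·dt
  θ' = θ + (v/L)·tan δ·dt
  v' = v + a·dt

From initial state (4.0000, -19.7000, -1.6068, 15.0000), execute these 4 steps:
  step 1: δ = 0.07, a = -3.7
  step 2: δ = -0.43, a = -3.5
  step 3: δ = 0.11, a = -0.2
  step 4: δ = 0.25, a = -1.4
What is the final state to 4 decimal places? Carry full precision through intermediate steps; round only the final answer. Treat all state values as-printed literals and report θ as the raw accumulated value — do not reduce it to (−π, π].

after step 1 (δ=0.07, a=-3.7): (3.946006, -21.199028, -1.567847, 14.630000)
after step 2 (δ=-0.43, a=-3.5): (3.950320, -22.662022, -1.816352, 14.280000)
after step 3 (δ=0.11, a=-0.2): (3.603180, -24.047185, -1.757939, 14.260000)
after step 4 (δ=0.25, a=-1.4): (3.337870, -25.448287, -1.623080, 14.120000)

(3.3379, -25.4483, -1.6231, 14.1200)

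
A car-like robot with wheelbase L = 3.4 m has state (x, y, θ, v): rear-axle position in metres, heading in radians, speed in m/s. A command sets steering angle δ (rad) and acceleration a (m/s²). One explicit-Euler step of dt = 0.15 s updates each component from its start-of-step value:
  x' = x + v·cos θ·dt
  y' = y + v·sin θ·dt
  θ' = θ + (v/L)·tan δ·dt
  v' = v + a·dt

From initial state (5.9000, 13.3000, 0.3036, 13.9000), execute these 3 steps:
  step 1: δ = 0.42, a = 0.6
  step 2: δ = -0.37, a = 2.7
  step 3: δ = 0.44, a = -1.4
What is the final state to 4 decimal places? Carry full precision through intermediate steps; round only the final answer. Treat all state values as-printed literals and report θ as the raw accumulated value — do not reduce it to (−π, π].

(11.6849, 15.7850, 0.6370, 14.1850)

after step 1 (δ=0.42, a=0.6): (7.889646, 13.923326, 0.577454, 13.990000)
after step 2 (δ=-0.37, a=2.7): (9.647885, 15.068882, 0.338063, 14.395000)
after step 3 (δ=0.44, a=-1.4): (11.684919, 15.785019, 0.637043, 14.185000)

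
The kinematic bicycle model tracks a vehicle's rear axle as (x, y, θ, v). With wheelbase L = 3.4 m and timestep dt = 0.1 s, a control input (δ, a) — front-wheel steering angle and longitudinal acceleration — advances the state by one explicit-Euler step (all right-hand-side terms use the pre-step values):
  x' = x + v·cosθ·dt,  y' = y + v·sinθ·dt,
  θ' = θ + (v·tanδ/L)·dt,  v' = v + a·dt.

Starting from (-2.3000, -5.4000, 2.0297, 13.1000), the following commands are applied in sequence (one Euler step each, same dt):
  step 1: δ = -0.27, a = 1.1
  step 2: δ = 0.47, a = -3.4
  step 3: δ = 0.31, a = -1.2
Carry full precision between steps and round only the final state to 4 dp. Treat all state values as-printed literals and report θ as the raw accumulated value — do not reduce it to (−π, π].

after step 1 (δ=-0.27, a=1.1): (-2.880285, -4.225534, 1.923067, 13.210000)
after step 2 (δ=0.47, a=-3.4): (-3.336069, -2.985655, 2.120426, 12.870000)
after step 3 (δ=0.31, a=-1.2): (-4.008362, -1.888207, 2.241680, 12.750000)

(-4.0084, -1.8882, 2.2417, 12.7500)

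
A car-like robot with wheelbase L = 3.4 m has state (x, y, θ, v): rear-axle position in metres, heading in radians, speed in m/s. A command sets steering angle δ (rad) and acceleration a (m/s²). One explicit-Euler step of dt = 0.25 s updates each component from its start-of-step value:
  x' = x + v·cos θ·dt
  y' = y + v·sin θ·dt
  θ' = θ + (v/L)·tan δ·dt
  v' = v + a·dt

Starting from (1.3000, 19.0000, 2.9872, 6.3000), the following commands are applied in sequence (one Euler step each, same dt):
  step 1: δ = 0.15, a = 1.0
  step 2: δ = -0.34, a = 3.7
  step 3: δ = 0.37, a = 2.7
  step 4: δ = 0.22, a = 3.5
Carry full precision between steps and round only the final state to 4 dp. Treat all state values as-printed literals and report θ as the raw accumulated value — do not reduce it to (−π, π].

after step 1 (δ=0.15, a=1.0): (-0.256266, 19.242204, 3.057211, 6.550000)
after step 2 (δ=-0.34, a=3.7): (-1.887939, 19.380214, 2.886845, 7.475000)
after step 3 (δ=0.37, a=2.7): (-3.696379, 19.851141, 3.100027, 8.150000)
after step 4 (δ=0.22, a=3.5): (-5.732119, 19.935806, 3.234035, 9.025000)

(-5.7321, 19.9358, 3.2340, 9.0250)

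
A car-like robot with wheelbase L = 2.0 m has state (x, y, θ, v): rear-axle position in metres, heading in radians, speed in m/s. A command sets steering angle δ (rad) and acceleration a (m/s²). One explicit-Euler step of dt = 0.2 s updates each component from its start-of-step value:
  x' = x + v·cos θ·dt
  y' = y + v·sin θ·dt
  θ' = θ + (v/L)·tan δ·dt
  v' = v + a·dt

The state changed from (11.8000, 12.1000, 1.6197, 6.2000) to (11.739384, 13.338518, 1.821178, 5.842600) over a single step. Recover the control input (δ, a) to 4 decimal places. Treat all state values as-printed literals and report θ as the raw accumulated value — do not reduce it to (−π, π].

δ = 0.3142, a = -1.7870

a = (v'−v)/dt = (-0.357400)/0.2 = -1.7870
Δθ = θ'−θ = 0.201478;  (v·dt/L) = 6.2000·0.2/2.0 = 0.620000
tan δ = Δθ·L/(v·dt) = 0.324965  →  δ = 0.3142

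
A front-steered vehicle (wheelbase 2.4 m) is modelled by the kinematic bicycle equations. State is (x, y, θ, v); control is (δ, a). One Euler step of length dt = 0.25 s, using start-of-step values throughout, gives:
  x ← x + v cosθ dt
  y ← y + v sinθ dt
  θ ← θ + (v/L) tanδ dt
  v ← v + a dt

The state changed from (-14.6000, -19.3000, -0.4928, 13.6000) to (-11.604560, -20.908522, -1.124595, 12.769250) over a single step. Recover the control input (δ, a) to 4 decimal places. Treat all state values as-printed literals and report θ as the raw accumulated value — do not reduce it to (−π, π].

δ = -0.4195, a = -3.3230

a = (v'−v)/dt = (-0.830750)/0.25 = -3.3230
Δθ = θ'−θ = -0.631795;  (v·dt/L) = 13.6000·0.25/2.4 = 1.416667
tan δ = Δθ·L/(v·dt) = -0.445973  →  δ = -0.4195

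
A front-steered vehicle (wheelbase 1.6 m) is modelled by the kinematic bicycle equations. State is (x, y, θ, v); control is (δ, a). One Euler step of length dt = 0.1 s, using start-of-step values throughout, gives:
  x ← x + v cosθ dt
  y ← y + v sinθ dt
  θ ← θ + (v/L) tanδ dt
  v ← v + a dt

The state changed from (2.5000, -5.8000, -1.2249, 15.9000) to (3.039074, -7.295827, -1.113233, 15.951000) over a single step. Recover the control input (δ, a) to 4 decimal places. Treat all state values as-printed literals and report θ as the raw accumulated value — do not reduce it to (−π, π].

a = (v'−v)/dt = (0.051000)/0.1 = 0.5100
Δθ = θ'−θ = 0.111667;  (v·dt/L) = 15.9000·0.1/1.6 = 0.993750
tan δ = Δθ·L/(v·dt) = 0.112369  →  δ = 0.1119

δ = 0.1119, a = 0.5100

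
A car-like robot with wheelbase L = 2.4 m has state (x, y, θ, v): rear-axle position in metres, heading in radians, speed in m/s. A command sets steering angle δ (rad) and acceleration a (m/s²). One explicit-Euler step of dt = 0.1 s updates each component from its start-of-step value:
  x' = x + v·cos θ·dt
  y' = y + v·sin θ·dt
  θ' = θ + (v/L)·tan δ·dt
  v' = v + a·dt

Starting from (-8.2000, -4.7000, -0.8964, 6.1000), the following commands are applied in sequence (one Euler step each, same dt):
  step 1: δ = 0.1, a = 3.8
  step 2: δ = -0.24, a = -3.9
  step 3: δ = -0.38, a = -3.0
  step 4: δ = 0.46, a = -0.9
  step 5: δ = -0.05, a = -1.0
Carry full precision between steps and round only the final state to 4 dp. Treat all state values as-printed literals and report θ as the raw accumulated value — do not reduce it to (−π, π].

after step 1 (δ=0.1, a=3.8): (-7.819100, -5.176461, -0.870898, 6.480000)
after step 2 (δ=-0.24, a=-3.9): (-7.401698, -5.672122, -0.936972, 6.090000)
after step 3 (δ=-0.38, a=-3.0): (-7.041029, -6.162835, -1.038323, 5.790000)
after step 4 (δ=0.46, a=-0.9): (-6.747090, -6.661674, -0.918796, 5.700000)
after step 5 (δ=-0.05, a=-1.0): (-6.401227, -7.114751, -0.930681, 5.600000)

(-6.4012, -7.1148, -0.9307, 5.6000)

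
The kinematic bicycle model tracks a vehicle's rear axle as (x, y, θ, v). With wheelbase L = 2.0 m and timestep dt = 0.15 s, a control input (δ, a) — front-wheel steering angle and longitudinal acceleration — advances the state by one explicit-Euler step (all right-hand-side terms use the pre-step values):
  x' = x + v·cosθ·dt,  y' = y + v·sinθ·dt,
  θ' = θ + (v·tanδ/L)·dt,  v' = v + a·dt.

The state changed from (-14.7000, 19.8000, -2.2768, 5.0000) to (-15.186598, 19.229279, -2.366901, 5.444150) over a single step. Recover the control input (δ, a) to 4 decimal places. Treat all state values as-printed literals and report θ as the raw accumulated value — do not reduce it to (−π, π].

δ = -0.2358, a = 2.9610

a = (v'−v)/dt = (0.444150)/0.15 = 2.9610
Δθ = θ'−θ = -0.090101;  (v·dt/L) = 5.0000·0.15/2.0 = 0.375000
tan δ = Δθ·L/(v·dt) = -0.240269  →  δ = -0.2358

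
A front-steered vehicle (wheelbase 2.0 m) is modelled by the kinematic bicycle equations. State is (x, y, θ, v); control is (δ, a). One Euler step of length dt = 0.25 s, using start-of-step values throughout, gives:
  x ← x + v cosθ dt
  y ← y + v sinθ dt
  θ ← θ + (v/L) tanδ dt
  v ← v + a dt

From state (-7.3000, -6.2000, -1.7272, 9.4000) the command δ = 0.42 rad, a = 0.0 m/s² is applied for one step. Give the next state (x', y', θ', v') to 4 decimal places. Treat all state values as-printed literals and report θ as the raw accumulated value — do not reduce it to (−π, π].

(-7.6661, -8.5213, -1.2025, 9.4000)

x' = -7.3000 + 9.4000·cos(-1.7272)·0.25 = -7.6661
y' = -6.2000 + 9.4000·sin(-1.7272)·0.25 = -8.5213
θ' = -1.7272 + (9.4000/2.0)·tan(0.42)·0.25 = -1.2025
v' = 9.4000 + 0.0000·0.25 = 9.4000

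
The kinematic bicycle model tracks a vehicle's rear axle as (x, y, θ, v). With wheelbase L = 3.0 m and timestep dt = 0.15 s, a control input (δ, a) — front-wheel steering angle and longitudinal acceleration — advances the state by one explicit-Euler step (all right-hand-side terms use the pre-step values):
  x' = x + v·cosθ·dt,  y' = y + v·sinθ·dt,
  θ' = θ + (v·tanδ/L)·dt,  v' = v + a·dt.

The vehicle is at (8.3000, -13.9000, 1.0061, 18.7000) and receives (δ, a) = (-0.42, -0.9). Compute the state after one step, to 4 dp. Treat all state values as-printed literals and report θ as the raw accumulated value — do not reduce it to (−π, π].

x' = 8.3000 + 18.7000·cos(1.0061)·0.15 = 9.8011
y' = -13.9000 + 18.7000·sin(1.0061)·0.15 = -11.5305
θ' = 1.0061 + (18.7000/3.0)·tan(-0.42)·0.15 = 0.5886
v' = 18.7000 − 0.9000·0.15 = 18.5650

(9.8011, -11.5305, 0.5886, 18.5650)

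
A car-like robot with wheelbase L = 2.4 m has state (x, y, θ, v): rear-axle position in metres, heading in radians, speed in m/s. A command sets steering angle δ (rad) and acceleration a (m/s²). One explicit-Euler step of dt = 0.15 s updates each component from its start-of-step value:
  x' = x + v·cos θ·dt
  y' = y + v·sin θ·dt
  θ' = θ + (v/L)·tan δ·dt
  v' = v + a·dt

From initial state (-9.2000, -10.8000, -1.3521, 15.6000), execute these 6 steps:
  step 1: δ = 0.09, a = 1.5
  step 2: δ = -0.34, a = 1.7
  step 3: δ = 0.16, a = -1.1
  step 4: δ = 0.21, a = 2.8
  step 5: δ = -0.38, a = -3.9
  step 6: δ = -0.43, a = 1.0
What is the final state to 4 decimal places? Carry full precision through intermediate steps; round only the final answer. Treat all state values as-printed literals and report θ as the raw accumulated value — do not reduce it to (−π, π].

(-7.1812, -24.8001, -2.0990, 15.9000)

after step 1 (δ=0.09, a=1.5): (-8.692320, -13.084264, -1.264112, 15.825000)
after step 2 (δ=-0.34, a=1.7): (-7.975687, -15.347254, -1.613980, 16.080000)
after step 3 (δ=0.16, a=-1.1): (-8.079814, -17.757006, -1.451794, 15.915000)
after step 4 (δ=0.21, a=2.8): (-7.796396, -20.127372, -1.239784, 16.335000)
after step 5 (δ=-0.38, a=-3.9): (-7.000062, -22.444607, -1.647559, 15.750000)
after step 6 (δ=-0.43, a=1.0): (-7.181236, -24.800150, -2.099014, 15.900000)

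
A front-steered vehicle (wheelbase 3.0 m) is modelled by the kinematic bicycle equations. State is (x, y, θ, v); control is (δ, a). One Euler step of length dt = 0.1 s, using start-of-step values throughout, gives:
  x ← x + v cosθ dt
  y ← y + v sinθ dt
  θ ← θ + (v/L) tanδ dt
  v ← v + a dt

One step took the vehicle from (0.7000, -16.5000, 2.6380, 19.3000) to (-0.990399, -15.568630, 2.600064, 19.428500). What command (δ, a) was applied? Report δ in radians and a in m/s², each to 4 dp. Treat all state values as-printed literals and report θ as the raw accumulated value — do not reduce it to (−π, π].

δ = -0.0589, a = 1.2850

a = (v'−v)/dt = (0.128500)/0.1 = 1.2850
Δθ = θ'−θ = -0.037936;  (v·dt/L) = 19.3000·0.1/3.0 = 0.643333
tan δ = Δθ·L/(v·dt) = -0.058968  →  δ = -0.0589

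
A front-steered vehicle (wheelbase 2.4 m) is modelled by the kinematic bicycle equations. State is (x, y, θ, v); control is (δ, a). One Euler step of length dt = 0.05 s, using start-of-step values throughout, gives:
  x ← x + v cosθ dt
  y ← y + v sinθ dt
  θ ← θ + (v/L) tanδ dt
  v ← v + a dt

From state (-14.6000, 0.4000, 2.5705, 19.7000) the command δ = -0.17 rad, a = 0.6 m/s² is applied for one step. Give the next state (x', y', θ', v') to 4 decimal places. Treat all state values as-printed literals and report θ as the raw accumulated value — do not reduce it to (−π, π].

(-15.4287, 0.9324, 2.5000, 19.7300)

x' = -14.6000 + 19.7000·cos(2.5705)·0.05 = -15.4287
y' = 0.4000 + 19.7000·sin(2.5705)·0.05 = 0.9324
θ' = 2.5705 + (19.7000/2.4)·tan(-0.17)·0.05 = 2.5000
v' = 19.7000 + 0.6000·0.05 = 19.7300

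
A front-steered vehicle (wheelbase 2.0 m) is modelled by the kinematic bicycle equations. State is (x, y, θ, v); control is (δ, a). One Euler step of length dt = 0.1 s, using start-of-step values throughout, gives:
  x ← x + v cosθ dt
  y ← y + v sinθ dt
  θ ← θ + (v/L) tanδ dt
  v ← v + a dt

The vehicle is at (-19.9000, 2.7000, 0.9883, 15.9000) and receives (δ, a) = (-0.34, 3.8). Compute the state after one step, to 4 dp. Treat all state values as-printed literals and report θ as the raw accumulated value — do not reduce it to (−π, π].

(-19.0253, 4.0278, 0.7071, 16.2800)

x' = -19.9000 + 15.9000·cos(0.9883)·0.1 = -19.0253
y' = 2.7000 + 15.9000·sin(0.9883)·0.1 = 4.0278
θ' = 0.9883 + (15.9000/2.0)·tan(-0.34)·0.1 = 0.7071
v' = 15.9000 + 3.8000·0.1 = 16.2800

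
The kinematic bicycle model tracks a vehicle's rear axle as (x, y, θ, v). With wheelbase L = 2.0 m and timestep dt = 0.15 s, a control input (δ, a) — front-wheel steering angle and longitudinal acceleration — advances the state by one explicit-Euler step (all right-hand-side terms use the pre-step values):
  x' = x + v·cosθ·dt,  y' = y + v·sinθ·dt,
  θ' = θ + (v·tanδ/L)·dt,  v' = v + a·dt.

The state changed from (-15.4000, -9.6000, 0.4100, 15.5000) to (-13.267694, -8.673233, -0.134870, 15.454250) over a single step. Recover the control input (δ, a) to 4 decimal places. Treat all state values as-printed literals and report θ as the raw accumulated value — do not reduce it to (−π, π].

a = (v'−v)/dt = (-0.045750)/0.15 = -0.3050
Δθ = θ'−θ = -0.544870;  (v·dt/L) = 15.5000·0.15/2.0 = 1.162500
tan δ = Δθ·L/(v·dt) = -0.468705  →  δ = -0.4383

δ = -0.4383, a = -0.3050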